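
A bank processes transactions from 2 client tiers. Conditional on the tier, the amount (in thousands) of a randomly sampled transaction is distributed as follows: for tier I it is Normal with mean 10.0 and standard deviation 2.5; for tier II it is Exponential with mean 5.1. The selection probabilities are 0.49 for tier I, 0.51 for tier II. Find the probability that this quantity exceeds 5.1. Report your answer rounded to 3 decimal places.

0.665

Conditional on each tier, P(X > 5.1): I: 0.975002; II: 0.367879.
By total probability, P(X > 5.1) = 0.49·0.975002 + 0.51·0.367879 = 0.66537.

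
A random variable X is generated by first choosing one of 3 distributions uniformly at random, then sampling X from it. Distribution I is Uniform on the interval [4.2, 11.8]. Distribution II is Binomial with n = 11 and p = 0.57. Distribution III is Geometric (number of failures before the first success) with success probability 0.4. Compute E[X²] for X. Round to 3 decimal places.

For each component E[X²] = Var + (mean)², giving I: 68.8133; II: 42.009; III: 6.
Overall E[X²] = 0.333333·68.8133 + 0.333333·42.009 + 0.333333·6 = 38.9408.

38.941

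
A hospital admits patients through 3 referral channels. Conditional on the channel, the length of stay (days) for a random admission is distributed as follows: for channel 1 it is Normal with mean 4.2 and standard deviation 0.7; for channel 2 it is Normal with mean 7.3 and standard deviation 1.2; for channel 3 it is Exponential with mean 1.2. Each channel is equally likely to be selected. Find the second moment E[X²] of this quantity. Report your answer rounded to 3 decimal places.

25.247

For each component E[X²] = Var + (mean)², giving 1: 18.13; 2: 54.73; 3: 2.88.
Overall E[X²] = 0.333333·18.13 + 0.333333·54.73 + 0.333333·2.88 = 25.2467.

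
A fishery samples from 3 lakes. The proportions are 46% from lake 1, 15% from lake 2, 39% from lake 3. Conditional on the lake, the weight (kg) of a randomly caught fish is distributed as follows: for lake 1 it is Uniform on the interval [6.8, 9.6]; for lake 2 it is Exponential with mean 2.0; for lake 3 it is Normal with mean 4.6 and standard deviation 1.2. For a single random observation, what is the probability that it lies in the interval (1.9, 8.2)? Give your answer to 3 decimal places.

0.670

Conditional on each lake, P(1.9 < X < 8.2): 1: 0.5; 2: 0.370168; 3: 0.986426.
By total probability, P(1.9 < X < 8.2) = 0.46·0.5 + 0.15·0.370168 + 0.39·0.986426 = 0.670231.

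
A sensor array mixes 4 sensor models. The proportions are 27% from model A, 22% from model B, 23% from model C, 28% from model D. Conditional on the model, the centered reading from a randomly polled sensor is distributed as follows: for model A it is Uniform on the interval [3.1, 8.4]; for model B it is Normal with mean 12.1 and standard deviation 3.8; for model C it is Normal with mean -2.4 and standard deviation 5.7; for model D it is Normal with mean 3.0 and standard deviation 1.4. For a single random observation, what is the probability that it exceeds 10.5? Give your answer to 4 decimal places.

0.1486

Conditional on each model, P(X > 10.5): A: 0; B: 0.663142; C: 0.011813; D: 4.22741e-08.
By total probability, P(X > 10.5) = 0.27·0 + 0.22·0.663142 + 0.23·0.011813 + 0.28·4.22741e-08 = 0.148608.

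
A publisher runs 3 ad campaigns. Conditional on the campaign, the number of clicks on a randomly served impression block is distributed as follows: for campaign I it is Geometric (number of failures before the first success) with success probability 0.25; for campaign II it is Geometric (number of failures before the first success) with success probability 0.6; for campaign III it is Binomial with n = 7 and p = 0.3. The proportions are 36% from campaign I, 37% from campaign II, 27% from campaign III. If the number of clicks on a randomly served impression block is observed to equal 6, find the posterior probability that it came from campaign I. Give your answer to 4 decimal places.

Likelihoods P(X=6 | ·): I: 0.0444946; II: 0.0024576; III: 0.0035721.
Posterior ∝ prior × likelihood. Numerator for I: 0.36·0.0444946 = 0.0160181.
Normalizing constant: 0.36·0.0444946 + 0.37·0.0024576 + 0.27·0.0035721 = 0.0178918.
P(I | observation) = 0.0160181 / 0.0178918 = 0.895272.

0.8953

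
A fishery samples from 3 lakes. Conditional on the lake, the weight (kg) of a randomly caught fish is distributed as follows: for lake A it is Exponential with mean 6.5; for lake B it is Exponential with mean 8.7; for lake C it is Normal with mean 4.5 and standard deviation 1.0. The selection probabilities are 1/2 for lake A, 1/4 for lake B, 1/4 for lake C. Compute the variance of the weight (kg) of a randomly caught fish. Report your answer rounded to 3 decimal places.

42.505

Per component, A: μ=6.5, E[X²]=84.5; B: μ=8.7, E[X²]=151.38; C: μ=4.5, E[X²]=21.25.
E[X] = 0.5·6.5 + 0.25·8.7 + 0.25·4.5 = 6.55.
E[X²] = 0.5·84.5 + 0.25·151.38 + 0.25·21.25 = 85.4075.
Var(X) = E[X²] − (E[X])² = 85.4075 − 42.9025 = 42.505.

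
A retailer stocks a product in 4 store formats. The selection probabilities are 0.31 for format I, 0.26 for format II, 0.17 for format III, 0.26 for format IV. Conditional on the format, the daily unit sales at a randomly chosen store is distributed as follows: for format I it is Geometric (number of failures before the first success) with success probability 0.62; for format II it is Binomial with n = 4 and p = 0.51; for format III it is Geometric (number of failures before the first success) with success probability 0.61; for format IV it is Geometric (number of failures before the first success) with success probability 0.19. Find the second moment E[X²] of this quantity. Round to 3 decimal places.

12.572

For each component E[X²] = Var + (mean)², giving I: 1.3642; II: 5.1612; III: 1.45687; IV: 40.6122.
Overall E[X²] = 0.31·1.3642 + 0.26·5.1612 + 0.17·1.45687 + 0.26·40.6122 = 12.5717.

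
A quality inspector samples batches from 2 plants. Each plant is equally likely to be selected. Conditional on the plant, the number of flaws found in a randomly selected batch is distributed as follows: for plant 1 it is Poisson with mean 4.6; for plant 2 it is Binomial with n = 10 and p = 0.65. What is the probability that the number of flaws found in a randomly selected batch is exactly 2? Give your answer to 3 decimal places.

0.055

Conditional on each plant, P(X = 2): 1: 0.106348; 2: 0.00428138.
By total probability, P(X = 2) = 0.5·0.106348 + 0.5·0.00428138 = 0.0553149.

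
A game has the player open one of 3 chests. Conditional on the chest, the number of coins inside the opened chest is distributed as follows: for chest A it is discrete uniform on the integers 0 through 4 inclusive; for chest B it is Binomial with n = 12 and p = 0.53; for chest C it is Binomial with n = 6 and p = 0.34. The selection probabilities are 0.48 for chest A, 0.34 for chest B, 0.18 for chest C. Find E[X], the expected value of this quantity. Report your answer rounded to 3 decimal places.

3.490

Component means — A: 2; B: 6.36; C: 2.04.
E[X] = 0.48·2 + 0.34·6.36 + 0.18·2.04 = 3.4896.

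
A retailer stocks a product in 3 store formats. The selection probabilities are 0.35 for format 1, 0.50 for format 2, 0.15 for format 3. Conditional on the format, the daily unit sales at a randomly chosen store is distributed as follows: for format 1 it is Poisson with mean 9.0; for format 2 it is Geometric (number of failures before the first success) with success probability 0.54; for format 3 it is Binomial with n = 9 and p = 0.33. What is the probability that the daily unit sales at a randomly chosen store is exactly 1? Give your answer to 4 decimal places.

Conditional on each format, P(X = 1): 1: 0.00111069; 2: 0.2484; 3: 0.120602.
By total probability, P(X = 1) = 0.35·0.00111069 + 0.5·0.2484 + 0.15·0.120602 = 0.142679.

0.1427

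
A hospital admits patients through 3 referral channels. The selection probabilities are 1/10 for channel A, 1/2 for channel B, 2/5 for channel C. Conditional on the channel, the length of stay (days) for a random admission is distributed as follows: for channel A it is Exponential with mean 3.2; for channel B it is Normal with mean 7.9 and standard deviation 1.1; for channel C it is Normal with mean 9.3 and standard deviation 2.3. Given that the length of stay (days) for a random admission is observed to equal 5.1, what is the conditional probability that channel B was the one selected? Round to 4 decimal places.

0.2676

Likelihoods f(5.1 | ·): A: 0.0634882; B: 0.0142085; C: 0.0327404.
Posterior ∝ prior × likelihood. Numerator for B: 0.5·0.0142085 = 0.00710423.
Normalizing constant: 0.1·0.0634882 + 0.5·0.0142085 + 0.4·0.0327404 = 0.0265492.
P(B | observation) = 0.00710423 / 0.0265492 = 0.267587.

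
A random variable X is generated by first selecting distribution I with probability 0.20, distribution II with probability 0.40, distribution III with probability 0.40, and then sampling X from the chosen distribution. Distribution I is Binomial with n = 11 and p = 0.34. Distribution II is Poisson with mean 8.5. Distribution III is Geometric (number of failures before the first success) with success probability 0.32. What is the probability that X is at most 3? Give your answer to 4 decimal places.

0.4172

Conditional on each component, P(X ≤ 3): I: 0.453582; II: 0.0301091; III: 0.786186.
By total probability, P(X ≤ 3) = 0.2·0.453582 + 0.4·0.0301091 + 0.4·0.786186 = 0.417235.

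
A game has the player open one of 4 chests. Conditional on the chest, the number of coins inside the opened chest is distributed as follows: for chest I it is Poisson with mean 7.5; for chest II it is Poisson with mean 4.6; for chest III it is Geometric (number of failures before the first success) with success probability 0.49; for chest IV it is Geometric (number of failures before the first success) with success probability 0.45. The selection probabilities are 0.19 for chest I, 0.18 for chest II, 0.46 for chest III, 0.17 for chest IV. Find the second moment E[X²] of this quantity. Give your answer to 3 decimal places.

For each component E[X²] = Var + (mean)², giving I: 63.75; II: 25.76; III: 3.20741; IV: 4.20988.
Overall E[X²] = 0.19·63.75 + 0.18·25.76 + 0.46·3.20741 + 0.17·4.20988 = 18.9404.

18.940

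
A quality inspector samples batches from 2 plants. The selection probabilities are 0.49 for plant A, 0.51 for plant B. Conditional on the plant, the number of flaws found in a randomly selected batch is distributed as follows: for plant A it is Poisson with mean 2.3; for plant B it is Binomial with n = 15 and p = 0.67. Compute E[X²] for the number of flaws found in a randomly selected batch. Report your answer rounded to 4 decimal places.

For each component E[X²] = Var + (mean)², giving A: 7.59; B: 104.319.
Overall E[X²] = 0.49·7.59 + 0.51·104.319 = 56.9218.

56.9218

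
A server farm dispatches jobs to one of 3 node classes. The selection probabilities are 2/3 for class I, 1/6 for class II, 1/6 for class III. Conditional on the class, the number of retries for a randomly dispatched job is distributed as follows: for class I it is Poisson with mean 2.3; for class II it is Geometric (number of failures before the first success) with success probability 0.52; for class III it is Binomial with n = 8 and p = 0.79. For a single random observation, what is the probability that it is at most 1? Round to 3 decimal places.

Conditional on each class, P(X ≤ 1): I: 0.330854; II: 0.7696; III: 0.000117611.
By total probability, P(X ≤ 1) = 0.666667·0.330854 + 0.166667·0.7696 + 0.166667·0.000117611 = 0.348856.

0.349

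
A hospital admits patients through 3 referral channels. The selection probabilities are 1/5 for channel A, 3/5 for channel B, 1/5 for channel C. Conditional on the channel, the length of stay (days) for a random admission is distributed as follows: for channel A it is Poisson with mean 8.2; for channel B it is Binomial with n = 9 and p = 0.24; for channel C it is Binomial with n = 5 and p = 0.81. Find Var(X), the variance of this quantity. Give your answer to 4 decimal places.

Per component, A: μ=8.2, E[X²]=75.44; B: μ=2.16, E[X²]=6.3072; C: μ=4.05, E[X²]=17.172.
E[X] = 0.2·8.2 + 0.6·2.16 + 0.2·4.05 = 3.746.
E[X²] = 0.2·75.44 + 0.6·6.3072 + 0.2·17.172 = 22.3067.
Var(X) = E[X²] − (E[X])² = 22.3067 − 14.0325 = 8.2742.

8.2742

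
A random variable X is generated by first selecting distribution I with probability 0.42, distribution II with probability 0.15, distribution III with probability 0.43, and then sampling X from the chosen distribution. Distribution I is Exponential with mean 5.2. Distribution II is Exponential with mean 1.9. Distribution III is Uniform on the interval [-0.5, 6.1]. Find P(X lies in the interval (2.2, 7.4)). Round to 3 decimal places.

0.472

Conditional on each component, P(2.2 < X < 7.4): I: 0.414057; II: 0.293798; III: 0.590909.
By total probability, P(2.2 < X < 7.4) = 0.42·0.414057 + 0.15·0.293798 + 0.43·0.590909 = 0.472064.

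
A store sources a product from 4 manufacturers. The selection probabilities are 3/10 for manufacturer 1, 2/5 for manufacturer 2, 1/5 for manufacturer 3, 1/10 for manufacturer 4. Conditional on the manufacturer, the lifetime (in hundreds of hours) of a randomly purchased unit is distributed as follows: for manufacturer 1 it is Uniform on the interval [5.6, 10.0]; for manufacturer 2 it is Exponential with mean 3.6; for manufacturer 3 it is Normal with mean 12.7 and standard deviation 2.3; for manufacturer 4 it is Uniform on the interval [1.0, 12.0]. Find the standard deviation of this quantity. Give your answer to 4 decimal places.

Per component, 1: μ=7.8, E[X²]=62.4533; 2: μ=3.6, E[X²]=25.92; 3: μ=12.7, E[X²]=166.58; 4: μ=6.5, E[X²]=52.3333.
E[X] = 0.3·7.8 + 0.4·3.6 + 0.2·12.7 + 0.1·6.5 = 6.97.
E[X²] = 0.3·62.4533 + 0.4·25.92 + 0.2·166.58 + 0.1·52.3333 = 67.6533.
Var(X) = E[X²] − (E[X])² = 67.6533 − 48.5809 = 19.0724.
SD(X) = √19.0724 = 4.3672.

4.3672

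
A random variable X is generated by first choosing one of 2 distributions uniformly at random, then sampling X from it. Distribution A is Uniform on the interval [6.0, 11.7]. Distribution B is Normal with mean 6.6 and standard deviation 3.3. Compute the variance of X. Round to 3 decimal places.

Per component, A: μ=8.85, E[X²]=81.03; B: μ=6.6, E[X²]=54.45.
E[X] = 0.5·8.85 + 0.5·6.6 = 7.725.
E[X²] = 0.5·81.03 + 0.5·54.45 = 67.74.
Var(X) = E[X²] − (E[X])² = 67.74 − 59.6756 = 8.06437.

8.064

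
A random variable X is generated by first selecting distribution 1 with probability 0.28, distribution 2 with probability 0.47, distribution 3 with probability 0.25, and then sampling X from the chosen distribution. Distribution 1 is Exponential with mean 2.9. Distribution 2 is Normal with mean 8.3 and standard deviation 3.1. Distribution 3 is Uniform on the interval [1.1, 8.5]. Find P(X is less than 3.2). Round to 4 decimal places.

Conditional on each component, P(X < 3.2): 1: 0.668275; 2: 0.0499683; 3: 0.283784.
By total probability, P(X < 3.2) = 0.28·0.668275 + 0.47·0.0499683 + 0.25·0.283784 = 0.281548.

0.2815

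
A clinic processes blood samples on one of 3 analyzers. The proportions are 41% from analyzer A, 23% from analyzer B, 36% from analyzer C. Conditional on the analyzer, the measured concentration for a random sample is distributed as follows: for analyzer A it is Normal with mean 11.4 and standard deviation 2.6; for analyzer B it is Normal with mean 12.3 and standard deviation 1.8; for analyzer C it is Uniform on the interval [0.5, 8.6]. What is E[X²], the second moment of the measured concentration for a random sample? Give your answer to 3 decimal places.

101.018

For each component E[X²] = Var + (mean)², giving A: 136.72; B: 154.53; C: 26.17.
Overall E[X²] = 0.41·136.72 + 0.23·154.53 + 0.36·26.17 = 101.018.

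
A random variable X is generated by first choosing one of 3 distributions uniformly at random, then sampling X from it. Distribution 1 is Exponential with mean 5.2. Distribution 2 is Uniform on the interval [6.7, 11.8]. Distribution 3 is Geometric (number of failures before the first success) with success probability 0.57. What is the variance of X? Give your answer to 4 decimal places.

22.2149

Per component, 1: μ=5.2, E[X²]=54.08; 2: μ=9.25, E[X²]=87.73; 3: μ=0.754386, E[X²]=1.89258.
E[X] = 0.333333·5.2 + 0.333333·9.25 + 0.333333·0.754386 = 5.06813.
E[X²] = 0.333333·54.08 + 0.333333·87.73 + 0.333333·1.89258 = 47.9009.
Var(X) = E[X²] − (E[X])² = 47.9009 − 25.6859 = 22.2149.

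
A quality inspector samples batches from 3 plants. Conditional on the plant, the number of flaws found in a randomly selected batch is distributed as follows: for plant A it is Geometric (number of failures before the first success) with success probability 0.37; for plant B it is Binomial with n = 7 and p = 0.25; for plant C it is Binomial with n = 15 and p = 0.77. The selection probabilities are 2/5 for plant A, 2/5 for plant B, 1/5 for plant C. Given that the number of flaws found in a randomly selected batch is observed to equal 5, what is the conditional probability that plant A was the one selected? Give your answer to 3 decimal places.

0.758

Likelihoods P(X=5 | ·): A: 0.0367202; B: 0.0115356; C: 0.000336734.
Posterior ∝ prior × likelihood. Numerator for A: 0.4·0.0367202 = 0.0146881.
Normalizing constant: 0.4·0.0367202 + 0.4·0.0115356 + 0.2·0.000336734 = 0.0193697.
P(A | observation) = 0.0146881 / 0.0193697 = 0.758302.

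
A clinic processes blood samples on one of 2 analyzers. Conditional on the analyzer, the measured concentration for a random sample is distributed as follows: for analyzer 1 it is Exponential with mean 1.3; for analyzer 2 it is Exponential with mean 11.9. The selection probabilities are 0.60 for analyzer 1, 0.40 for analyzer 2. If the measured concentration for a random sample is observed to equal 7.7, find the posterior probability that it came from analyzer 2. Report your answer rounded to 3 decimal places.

0.934

Likelihoods f(7.7 | ·): 1: 0.00205919; 2: 0.0439986.
Posterior ∝ prior × likelihood. Numerator for 2: 0.4·0.0439986 = 0.0175994.
Normalizing constant: 0.6·0.00205919 + 0.4·0.0439986 = 0.018835.
P(2 | observation) = 0.0175994 / 0.018835 = 0.934403.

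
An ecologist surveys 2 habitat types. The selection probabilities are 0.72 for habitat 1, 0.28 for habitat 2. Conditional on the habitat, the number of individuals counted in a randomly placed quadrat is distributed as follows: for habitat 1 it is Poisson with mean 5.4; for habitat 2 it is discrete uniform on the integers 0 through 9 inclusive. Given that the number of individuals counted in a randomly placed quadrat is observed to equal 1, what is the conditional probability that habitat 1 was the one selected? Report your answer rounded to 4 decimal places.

Likelihoods P(X=1 | ·): 1: 0.0243895; 2: 0.1.
Posterior ∝ prior × likelihood. Numerator for 1: 0.72·0.0243895 = 0.0175605.
Normalizing constant: 0.72·0.0243895 + 0.28·0.1 = 0.0455605.
P(1 | observation) = 0.0175605 / 0.0455605 = 0.385432.

0.3854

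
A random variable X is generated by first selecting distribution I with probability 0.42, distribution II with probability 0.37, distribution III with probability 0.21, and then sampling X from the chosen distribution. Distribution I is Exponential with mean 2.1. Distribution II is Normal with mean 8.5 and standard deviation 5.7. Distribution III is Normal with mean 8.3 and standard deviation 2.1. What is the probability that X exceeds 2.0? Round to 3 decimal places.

0.695

Conditional on each component, P(X > 2.0): I: 0.385821; II: 0.87293; III: 0.99865.
By total probability, P(X > 2.0) = 0.42·0.385821 + 0.37·0.87293 + 0.21·0.99865 = 0.694746.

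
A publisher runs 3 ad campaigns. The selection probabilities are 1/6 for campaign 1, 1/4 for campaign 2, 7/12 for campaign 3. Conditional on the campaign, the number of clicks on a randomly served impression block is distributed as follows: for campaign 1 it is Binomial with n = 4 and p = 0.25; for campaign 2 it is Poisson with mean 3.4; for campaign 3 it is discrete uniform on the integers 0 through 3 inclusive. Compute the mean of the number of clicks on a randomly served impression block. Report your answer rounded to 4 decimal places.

1.8917

Component means — 1: 1; 2: 3.4; 3: 1.5.
E[X] = 0.166667·1 + 0.25·3.4 + 0.583333·1.5 = 1.89167.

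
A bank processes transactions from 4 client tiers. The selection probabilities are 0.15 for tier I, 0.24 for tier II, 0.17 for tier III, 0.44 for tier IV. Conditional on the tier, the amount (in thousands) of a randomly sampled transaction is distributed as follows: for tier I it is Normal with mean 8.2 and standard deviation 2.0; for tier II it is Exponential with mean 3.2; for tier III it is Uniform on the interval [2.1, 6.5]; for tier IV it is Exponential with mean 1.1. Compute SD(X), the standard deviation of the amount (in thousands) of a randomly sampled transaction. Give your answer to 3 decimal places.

Per component, I: μ=8.2, E[X²]=71.24; II: μ=3.2, E[X²]=20.48; III: μ=4.3, E[X²]=20.1033; IV: μ=1.1, E[X²]=2.42.
E[X] = 0.15·8.2 + 0.24·3.2 + 0.17·4.3 + 0.44·1.1 = 3.213.
E[X²] = 0.15·71.24 + 0.24·20.48 + 0.17·20.1033 + 0.44·2.42 = 20.0836.
Var(X) = E[X²] − (E[X])² = 20.0836 − 10.3234 = 9.7602.
SD(X) = √9.7602 = 3.12413.

3.124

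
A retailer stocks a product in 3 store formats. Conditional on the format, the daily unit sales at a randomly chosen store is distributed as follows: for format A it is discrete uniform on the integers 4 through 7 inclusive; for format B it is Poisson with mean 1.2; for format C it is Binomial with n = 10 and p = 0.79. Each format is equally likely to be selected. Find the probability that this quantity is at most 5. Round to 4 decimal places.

0.5128

Conditional on each format, P(X ≤ 5): A: 0.5; B: 0.9985; C: 0.0398624.
By total probability, P(X ≤ 5) = 0.333333·0.5 + 0.333333·0.9985 + 0.333333·0.0398624 = 0.512787.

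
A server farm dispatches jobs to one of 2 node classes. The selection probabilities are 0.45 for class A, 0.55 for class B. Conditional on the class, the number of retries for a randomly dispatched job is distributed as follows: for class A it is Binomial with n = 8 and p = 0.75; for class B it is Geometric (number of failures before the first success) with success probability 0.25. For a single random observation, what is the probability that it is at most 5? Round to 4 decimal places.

0.5968

Conditional on each class, P(X ≤ 5): A: 0.321457; B: 0.822021.
By total probability, P(X ≤ 5) = 0.45·0.321457 + 0.55·0.822021 = 0.596767.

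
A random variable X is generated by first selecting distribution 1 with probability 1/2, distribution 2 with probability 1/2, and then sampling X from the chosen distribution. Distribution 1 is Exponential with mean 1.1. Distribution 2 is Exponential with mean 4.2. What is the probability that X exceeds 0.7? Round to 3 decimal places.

Conditional on each component, P(X > 0.7): 1: 0.529213; 2: 0.846482.
By total probability, P(X > 0.7) = 0.5·0.529213 + 0.5·0.846482 = 0.687848.

0.688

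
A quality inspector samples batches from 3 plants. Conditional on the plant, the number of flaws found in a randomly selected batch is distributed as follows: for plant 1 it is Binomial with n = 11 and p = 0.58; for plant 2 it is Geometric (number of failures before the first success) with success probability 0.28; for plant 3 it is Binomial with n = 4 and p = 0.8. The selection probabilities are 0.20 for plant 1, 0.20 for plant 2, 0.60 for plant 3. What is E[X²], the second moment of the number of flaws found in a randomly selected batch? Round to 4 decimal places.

18.3640

For each component E[X²] = Var + (mean)², giving 1: 43.384; 2: 15.7959; 3: 10.88.
Overall E[X²] = 0.2·43.384 + 0.2·15.7959 + 0.6·10.88 = 18.364.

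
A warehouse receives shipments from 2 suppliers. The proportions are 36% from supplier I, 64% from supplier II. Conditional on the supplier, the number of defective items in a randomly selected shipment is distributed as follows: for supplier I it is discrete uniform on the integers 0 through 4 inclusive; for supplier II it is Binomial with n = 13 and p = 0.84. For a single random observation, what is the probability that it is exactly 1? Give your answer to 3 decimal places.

Conditional on each supplier, P(X = 1): I: 0.2; II: 3.07371e-09.
By total probability, P(X = 1) = 0.36·0.2 + 0.64·3.07371e-09 = 0.072.

0.072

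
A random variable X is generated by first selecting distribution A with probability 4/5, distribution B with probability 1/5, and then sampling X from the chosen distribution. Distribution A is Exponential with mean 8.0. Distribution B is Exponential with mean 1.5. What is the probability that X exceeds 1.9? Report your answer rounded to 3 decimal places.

Conditional on each component, P(X > 1.9): A: 0.788597; B: 0.281769.
By total probability, P(X > 1.9) = 0.8·0.788597 + 0.2·0.281769 = 0.687231.

0.687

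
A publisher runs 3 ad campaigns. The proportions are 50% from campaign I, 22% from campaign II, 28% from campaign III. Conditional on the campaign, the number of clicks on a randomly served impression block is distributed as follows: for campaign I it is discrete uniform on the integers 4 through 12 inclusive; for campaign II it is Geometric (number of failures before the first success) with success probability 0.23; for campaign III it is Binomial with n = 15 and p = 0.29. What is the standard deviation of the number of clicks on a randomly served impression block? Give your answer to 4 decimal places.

Per component, I: μ=8, E[X²]=70.6667; II: μ=3.34783, E[X²]=25.7637; III: μ=4.35, E[X²]=22.011.
E[X] = 0.5·8 + 0.22·3.34783 + 0.28·4.35 = 5.95452.
E[X²] = 0.5·70.6667 + 0.22·25.7637 + 0.28·22.011 = 47.1644.
Var(X) = E[X²] − (E[X])² = 47.1644 − 35.4563 = 11.7081.
SD(X) = √11.7081 = 3.42171.

3.4217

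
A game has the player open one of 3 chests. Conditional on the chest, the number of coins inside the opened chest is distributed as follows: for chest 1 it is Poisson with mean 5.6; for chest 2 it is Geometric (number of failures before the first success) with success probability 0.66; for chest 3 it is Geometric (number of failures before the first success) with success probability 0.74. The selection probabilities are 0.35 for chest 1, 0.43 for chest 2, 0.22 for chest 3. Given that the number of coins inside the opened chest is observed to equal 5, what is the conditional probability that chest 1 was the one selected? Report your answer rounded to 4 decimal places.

0.9756

Likelihoods P(X=5 | ·): 1: 0.169711; 2: 0.00299874; 3: 0.000879222.
Posterior ∝ prior × likelihood. Numerator for 1: 0.35·0.169711 = 0.0593988.
Normalizing constant: 0.35·0.169711 + 0.43·0.00299874 + 0.22·0.000879222 = 0.0608817.
P(1 | observation) = 0.0593988 / 0.0608817 = 0.975643.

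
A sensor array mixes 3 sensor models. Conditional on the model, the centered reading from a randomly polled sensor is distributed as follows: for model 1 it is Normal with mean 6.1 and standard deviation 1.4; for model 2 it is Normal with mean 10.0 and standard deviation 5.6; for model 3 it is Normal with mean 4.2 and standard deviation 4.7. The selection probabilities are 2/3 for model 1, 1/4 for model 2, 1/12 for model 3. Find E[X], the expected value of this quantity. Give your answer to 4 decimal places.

Component means — 1: 6.1; 2: 10; 3: 4.2.
E[X] = 0.666667·6.1 + 0.25·10 + 0.0833333·4.2 = 6.91667.

6.9167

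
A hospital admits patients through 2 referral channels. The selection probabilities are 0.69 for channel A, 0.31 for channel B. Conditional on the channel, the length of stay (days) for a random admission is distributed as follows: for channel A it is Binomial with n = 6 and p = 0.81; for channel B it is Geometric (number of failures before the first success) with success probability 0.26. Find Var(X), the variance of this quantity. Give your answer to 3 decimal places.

4.898

Per component, A: μ=4.86, E[X²]=24.543; B: μ=2.84615, E[X²]=19.0473.
E[X] = 0.69·4.86 + 0.31·2.84615 = 4.23571.
E[X²] = 0.69·24.543 + 0.31·19.0473 = 22.8393.
Var(X) = E[X²] − (E[X])² = 22.8393 − 17.9412 = 4.89812.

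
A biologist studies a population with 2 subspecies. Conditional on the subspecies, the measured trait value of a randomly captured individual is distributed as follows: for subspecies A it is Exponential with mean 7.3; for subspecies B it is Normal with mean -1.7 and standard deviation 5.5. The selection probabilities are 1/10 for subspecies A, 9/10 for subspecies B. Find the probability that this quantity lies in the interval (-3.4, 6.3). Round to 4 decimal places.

0.5514

Conditional on each subspecies, P(-3.4 < X < 6.3): A: 0.578111; B: 0.548476.
By total probability, P(-3.4 < X < 6.3) = 0.1·0.578111 + 0.9·0.548476 = 0.55144.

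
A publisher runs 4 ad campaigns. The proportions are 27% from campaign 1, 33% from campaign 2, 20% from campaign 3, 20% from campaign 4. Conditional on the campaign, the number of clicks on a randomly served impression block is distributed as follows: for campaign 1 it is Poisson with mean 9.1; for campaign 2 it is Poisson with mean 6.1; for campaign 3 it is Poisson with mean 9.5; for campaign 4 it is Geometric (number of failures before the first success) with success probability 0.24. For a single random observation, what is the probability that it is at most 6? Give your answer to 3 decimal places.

Conditional on each campaign, P(X ≤ 6): 1: 0.197823; 2: 0.590245; 3: 0.164949; 4: 0.853548.
By total probability, P(X ≤ 6) = 0.27·0.197823 + 0.33·0.590245 + 0.2·0.164949 + 0.2·0.853548 = 0.451892.

0.452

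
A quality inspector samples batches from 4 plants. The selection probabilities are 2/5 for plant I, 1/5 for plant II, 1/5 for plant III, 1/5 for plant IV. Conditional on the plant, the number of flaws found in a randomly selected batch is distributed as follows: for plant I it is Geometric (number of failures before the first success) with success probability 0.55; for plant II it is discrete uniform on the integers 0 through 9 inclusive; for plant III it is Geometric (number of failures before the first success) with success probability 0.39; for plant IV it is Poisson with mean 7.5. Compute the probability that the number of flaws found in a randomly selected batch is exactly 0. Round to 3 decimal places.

Conditional on each plant, P(X = 0): I: 0.55; II: 0.1; III: 0.39; IV: 0.000553084.
By total probability, P(X = 0) = 0.4·0.55 + 0.2·0.1 + 0.2·0.39 + 0.2·0.000553084 = 0.318111.

0.318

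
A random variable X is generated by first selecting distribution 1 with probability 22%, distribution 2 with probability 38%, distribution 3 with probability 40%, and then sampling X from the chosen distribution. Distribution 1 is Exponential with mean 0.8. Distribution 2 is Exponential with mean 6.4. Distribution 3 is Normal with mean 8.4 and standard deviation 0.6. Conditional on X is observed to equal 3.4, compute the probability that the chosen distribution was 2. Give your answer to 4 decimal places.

0.8990

Likelihoods f(3.4 | ·): 1: 0.0178303; 2: 0.0918546; 3: 5.53464e-16.
Posterior ∝ prior × likelihood. Numerator for 2: 0.38·0.0918546 = 0.0349048.
Normalizing constant: 0.22·0.0178303 + 0.38·0.0918546 + 0.4·5.53464e-16 = 0.0388274.
P(2 | observation) = 0.0349048 / 0.0388274 = 0.898972.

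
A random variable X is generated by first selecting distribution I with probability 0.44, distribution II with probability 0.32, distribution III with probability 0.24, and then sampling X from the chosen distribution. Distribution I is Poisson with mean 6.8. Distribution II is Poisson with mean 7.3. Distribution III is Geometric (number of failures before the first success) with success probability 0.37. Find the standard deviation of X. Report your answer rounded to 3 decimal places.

Per component, I: μ=6.8, E[X²]=53.04; II: μ=7.3, E[X²]=60.59; III: μ=1.7027, E[X²]=7.5011.
E[X] = 0.44·6.8 + 0.32·7.3 + 0.24·1.7027 = 5.73665.
E[X²] = 0.44·53.04 + 0.32·60.59 + 0.24·7.5011 = 44.5267.
Var(X) = E[X²] − (E[X])² = 44.5267 − 32.9091 = 11.6175.
SD(X) = √11.6175 = 3.40845.

3.408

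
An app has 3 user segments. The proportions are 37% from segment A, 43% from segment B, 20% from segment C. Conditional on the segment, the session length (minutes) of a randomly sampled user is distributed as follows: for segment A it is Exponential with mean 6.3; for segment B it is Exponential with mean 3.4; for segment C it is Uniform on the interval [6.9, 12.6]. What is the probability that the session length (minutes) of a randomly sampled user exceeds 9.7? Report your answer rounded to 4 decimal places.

Conditional on each segment, P(X > 9.7): A: 0.214449; B: 0.0576744; C: 0.508772.
By total probability, P(X > 9.7) = 0.37·0.214449 + 0.43·0.0576744 + 0.2·0.508772 = 0.205901.

0.2059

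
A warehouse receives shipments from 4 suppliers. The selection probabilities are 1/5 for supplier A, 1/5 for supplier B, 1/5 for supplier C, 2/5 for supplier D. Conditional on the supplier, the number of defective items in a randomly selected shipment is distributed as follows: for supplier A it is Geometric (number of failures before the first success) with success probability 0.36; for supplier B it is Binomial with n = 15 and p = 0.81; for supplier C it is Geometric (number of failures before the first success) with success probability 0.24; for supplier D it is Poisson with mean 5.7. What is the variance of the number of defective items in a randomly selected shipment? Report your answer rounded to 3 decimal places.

19.049

Per component, A: μ=1.77778, E[X²]=8.09877; B: μ=12.15, E[X²]=149.931; C: μ=3.16667, E[X²]=23.2222; D: μ=5.7, E[X²]=38.19.
E[X] = 0.2·1.77778 + 0.2·12.15 + 0.2·3.16667 + 0.4·5.7 = 5.69889.
E[X²] = 0.2·8.09877 + 0.2·149.931 + 0.2·23.2222 + 0.4·38.19 = 51.5264.
Var(X) = E[X²] − (E[X])² = 51.5264 − 32.4773 = 19.0491.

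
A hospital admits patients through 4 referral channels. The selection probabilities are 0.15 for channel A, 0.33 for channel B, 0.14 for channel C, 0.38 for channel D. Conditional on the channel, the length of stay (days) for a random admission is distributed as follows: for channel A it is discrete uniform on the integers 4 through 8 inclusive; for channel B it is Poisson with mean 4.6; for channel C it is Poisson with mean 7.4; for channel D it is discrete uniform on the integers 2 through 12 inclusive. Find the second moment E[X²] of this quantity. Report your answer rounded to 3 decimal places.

45.323

For each component E[X²] = Var + (mean)², giving A: 38; B: 25.76; C: 62.16; D: 59.
Overall E[X²] = 0.15·38 + 0.33·25.76 + 0.14·62.16 + 0.38·59 = 45.3232.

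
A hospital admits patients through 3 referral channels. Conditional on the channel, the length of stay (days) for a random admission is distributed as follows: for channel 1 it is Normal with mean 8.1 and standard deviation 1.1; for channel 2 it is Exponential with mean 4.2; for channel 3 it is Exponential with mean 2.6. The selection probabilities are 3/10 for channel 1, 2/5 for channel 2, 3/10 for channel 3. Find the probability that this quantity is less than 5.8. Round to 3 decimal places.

Conditional on each channel, P(X < 5.8): 1: 0.0182681; 2: 0.748661; 3: 0.892554.
By total probability, P(X < 5.8) = 0.3·0.0182681 + 0.4·0.748661 + 0.3·0.892554 = 0.572711.

0.573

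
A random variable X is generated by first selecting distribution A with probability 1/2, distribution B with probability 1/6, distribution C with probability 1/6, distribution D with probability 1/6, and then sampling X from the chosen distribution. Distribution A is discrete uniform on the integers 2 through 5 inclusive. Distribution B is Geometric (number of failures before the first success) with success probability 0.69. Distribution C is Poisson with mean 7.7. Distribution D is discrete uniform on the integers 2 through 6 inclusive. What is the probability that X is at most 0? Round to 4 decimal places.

Conditional on each component, P(X ≤ 0): A: 0; B: 0.69; C: 0.000452827; D: 0.
By total probability, P(X ≤ 0) = 0.5·0 + 0.166667·0.69 + 0.166667·0.000452827 + 0.166667·0 = 0.115075.

0.1151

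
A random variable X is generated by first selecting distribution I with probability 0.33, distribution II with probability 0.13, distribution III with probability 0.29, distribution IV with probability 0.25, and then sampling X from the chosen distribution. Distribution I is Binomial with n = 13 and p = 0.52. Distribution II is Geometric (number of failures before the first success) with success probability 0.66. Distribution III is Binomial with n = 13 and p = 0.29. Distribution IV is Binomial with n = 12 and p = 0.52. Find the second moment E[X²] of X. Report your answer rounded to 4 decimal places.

31.6681

For each component E[X²] = Var + (mean)², giving I: 48.9424; II: 1.04591; III: 16.8896; IV: 41.9328.
Overall E[X²] = 0.33·48.9424 + 0.13·1.04591 + 0.29·16.8896 + 0.25·41.9328 = 31.6681.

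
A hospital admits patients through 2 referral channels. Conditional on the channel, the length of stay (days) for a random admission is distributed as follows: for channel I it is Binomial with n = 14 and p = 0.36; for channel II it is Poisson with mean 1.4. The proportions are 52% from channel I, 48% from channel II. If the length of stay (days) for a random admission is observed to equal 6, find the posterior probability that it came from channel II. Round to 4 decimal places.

Likelihoods P(X=6 | ·): I: 0.183997; II: 0.00257883.
Posterior ∝ prior × likelihood. Numerator for II: 0.48·0.00257883 = 0.00123784.
Normalizing constant: 0.52·0.183997 + 0.48·0.00257883 = 0.0969161.
P(II | observation) = 0.00123784 / 0.0969161 = 0.0127723.

0.0128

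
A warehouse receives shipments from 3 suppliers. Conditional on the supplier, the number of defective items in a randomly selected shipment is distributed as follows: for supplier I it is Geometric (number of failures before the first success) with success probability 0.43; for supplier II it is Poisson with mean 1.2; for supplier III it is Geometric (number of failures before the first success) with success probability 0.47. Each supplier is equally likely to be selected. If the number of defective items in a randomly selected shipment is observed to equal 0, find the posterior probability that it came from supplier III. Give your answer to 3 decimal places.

Likelihoods P(X=0 | ·): I: 0.43; II: 0.301194; III: 0.47.
Posterior ∝ prior × likelihood. Numerator for III: 0.333333·0.47 = 0.156667.
Normalizing constant: 0.333333·0.43 + 0.333333·0.301194 + 0.333333·0.47 = 0.400398.
P(III | observation) = 0.156667 / 0.400398 = 0.391277.

0.391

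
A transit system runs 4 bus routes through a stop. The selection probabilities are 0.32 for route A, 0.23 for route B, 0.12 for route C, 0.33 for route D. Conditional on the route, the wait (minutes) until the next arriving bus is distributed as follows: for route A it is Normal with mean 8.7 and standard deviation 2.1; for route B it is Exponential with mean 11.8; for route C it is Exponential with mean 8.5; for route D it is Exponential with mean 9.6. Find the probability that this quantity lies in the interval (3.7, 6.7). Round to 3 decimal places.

Conditional on each route, P(3.7 < X < 6.7): A: 0.161818; B: 0.164068; C: 0.192428; D: 0.182546.
By total probability, P(3.7 < X < 6.7) = 0.32·0.161818 + 0.23·0.164068 + 0.12·0.192428 + 0.33·0.182546 = 0.172849.

0.173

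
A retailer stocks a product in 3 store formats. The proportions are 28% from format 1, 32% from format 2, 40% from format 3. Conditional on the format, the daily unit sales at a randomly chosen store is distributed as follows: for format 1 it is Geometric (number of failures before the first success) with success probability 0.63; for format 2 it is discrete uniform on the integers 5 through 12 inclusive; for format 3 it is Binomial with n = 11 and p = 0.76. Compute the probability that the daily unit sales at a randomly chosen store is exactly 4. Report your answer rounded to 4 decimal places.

Conditional on each format, P(X = 4): 1: 0.0118072; 2: 0; 3: 0.00504948.
By total probability, P(X = 4) = 0.28·0.0118072 + 0.32·0 + 0.4·0.00504948 = 0.00532581.

0.0053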